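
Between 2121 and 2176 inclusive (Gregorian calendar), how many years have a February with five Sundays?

2

February has 28 days (29 in leap years); it has five Sundays when Sunday falls among the first (month-length − 28) days — i.e. when February 1 is Sunday in a leap year (never in a common year).
February 1 by year: 2121:Sat 2122:Sun 2123:Mon 2124:Tue 2125:Thu 2126:Fri 2127:Sat 2128:Sun✓ 2129:Tue 2130:Wed 2131:Thu 2132:Fri 2133:Sun 2134:Mon 2135:Tue …(26 more)… 2162:Mon 2163:Tue 2164:Wed 2165:Fri 2166:Sat 2167:Sun 2168:Mon 2169:Wed 2170:Thu 2171:Fri 2172:Sat 2173:Mon 2174:Tue 2175:Wed 2176:Thu
Years with five Sundays: 2128, 2156 → 2.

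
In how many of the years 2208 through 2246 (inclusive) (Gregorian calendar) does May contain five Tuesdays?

May has 31 days; it has five Tuesdays when Tuesday falls among the first (month-length − 28) days — i.e. when May 1 is one of Tuesday/Monday/Sunday.
May 1 by year: 2208:Sun✓ 2209:Mon✓ 2210:Tue✓ 2211:Wed 2212:Fri 2213:Sat 2214:Sun✓ 2215:Mon✓ 2216:Wed 2217:Thu 2218:Fri 2219:Sat 2220:Mon✓ 2221:Tue✓ 2222:Wed …(9 more)… 2232:Tue✓ 2233:Wed 2234:Thu 2235:Fri 2236:Sun✓ 2237:Mon✓ 2238:Tue✓ 2239:Wed 2240:Fri 2241:Sat 2242:Sun✓ 2243:Mon✓ 2244:Wed 2245:Thu 2246:Fri
Years with five Tuesdays: 2208, 2209, 2210, 2214, 2215, 2220, 2221, 2225, 2226, 2227, 2231, 2232, 2236, 2237, 2238, 2242, 2243 → 17.

17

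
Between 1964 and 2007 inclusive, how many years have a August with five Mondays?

19

August has 31 days; it has five Mondays when Monday falls among the first (month-length − 28) days — i.e. when August 1 is one of Monday/Sunday/Saturday.
August 1 by year: 1964:Sat✓ 1965:Sun✓ 1966:Mon✓ 1967:Tue 1968:Thu 1969:Fri 1970:Sat✓ 1971:Sun✓ 1972:Tue 1973:Wed 1974:Thu 1975:Fri 1976:Sun✓ 1977:Mon✓ 1978:Tue …(14 more)… 1993:Sun✓ 1994:Mon✓ 1995:Tue 1996:Thu 1997:Fri 1998:Sat✓ 1999:Sun✓ 2000:Tue 2001:Wed 2002:Thu 2003:Fri 2004:Sun✓ 2005:Mon✓ 2006:Tue 2007:Wed
Years with five Mondays: 1964, 1965, 1966, 1970, 1971, 1976, 1977, 1981, 1982, 1983, 1987, 1988, 1992, 1993, 1994, 1998, 1999, 2004, 2005 → 19.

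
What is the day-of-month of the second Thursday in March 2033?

March 1, 2033 is a Tuesday, so the first Thursday is the 3rd.
The second Thursday is 3 + 7 = 10.

10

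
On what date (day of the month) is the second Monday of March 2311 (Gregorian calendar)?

March 1, 2311 is a Wednesday, so the first Monday is the 6th.
The second Monday is 6 + 7 = 13.

13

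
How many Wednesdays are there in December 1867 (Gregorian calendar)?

December 1867 has 31 days and begins on Sunday.
The first Wednesday is December 4.
Wednesdays fall on 4, 11, 18, 25 — that's 4.

4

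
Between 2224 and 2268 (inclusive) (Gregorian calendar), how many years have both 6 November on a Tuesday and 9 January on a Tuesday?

5

Check each year's weekday for 6 November and 9 January:
  2224: Sat/Fri  2225: Sun/Sun  2226: Mon/Mon  2227: Tue/Tue ✓  2228: Thu/Wed  2229: Fri/Fri  2230: Sat/Sat  2231: Sun/Sun  2232: Tue/Mon  2233: Wed/Wed  2234: Thu/Thu  2235: Fri/Fri  2236: Sun/Sat  2237: Mon/Mon  …(17 more)…  2255: Tue/Tue ✓  2256: Thu/Wed  2257: Fri/Fri  2258: Sat/Sat  2259: Sun/Sun  2260: Tue/Mon  2261: Wed/Wed  2262: Thu/Thu  2263: Fri/Fri  2264: Sun/Sat  2265: Mon/Mon  2266: Tue/Tue ✓  2267: Wed/Wed  2268: Fri/Thu
Both conditions hold in: 2227, 2238, 2249, 2255, 2266 — 5.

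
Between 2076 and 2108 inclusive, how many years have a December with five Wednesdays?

16

December has 31 days; it has five Wednesdays when Wednesday falls among the first (month-length − 28) days — i.e. when December 1 is one of Wednesday/Tuesday/Monday.
December 1 by year: 2076:Tue✓ 2077:Wed✓ 2078:Thu 2079:Fri 2080:Sun 2081:Mon✓ 2082:Tue✓ 2083:Wed✓ 2084:Fri 2085:Sat 2086:Sun 2087:Mon✓ 2088:Wed✓ 2089:Thu 2090:Fri …(3 more)… 2094:Wed✓ 2095:Thu 2096:Sat 2097:Sun 2098:Mon✓ 2099:Tue✓ 2100:Wed✓ 2101:Thu 2102:Fri 2103:Sat 2104:Mon✓ 2105:Tue✓ 2106:Wed✓ 2107:Thu 2108:Sat
Years with five Wednesdays: 2076, 2077, 2081, 2082, 2083, 2087, 2088, 2092, 2093, 2094, 2098, 2099, 2100, 2104, 2105, 2106 → 16.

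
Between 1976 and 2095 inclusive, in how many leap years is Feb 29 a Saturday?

4

Leap years in 1976–2095: 30 of them.
Feb 29 weekday advances by 5 (mod 7) from one leap year to the next four years later (or differs when a century non-leap intervenes).
Leap-day weekdays: 1976:Sun 1980:Fri 1984:Wed 1988:Mon 1992:Sat✓ 1996:Thu 2000:Tue 2004:Sun 2008:Fri 2012:Wed 2016:Mon 2020:Sat✓ 2024:Thu …(4 more)… 2044:Mon 2048:Sat✓ 2052:Thu 2056:Tue 2060:Sun 2064:Fri 2068:Wed 2072:Mon 2076:Sat✓ 2080:Thu 2084:Tue 2088:Sun 2092:Fri
Saturday: 1992, 2020, 2048, 2076 → 4.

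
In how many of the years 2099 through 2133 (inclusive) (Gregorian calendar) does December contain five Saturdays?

15

December has 31 days; it has five Saturdays when Saturday falls among the first (month-length − 28) days — i.e. when December 1 is one of Saturday/Friday/Thursday.
December 1 by year: 2099:Tue 2100:Wed 2101:Thu✓ 2102:Fri✓ 2103:Sat✓ 2104:Mon 2105:Tue 2106:Wed 2107:Thu✓ 2108:Sat✓ 2109:Sun 2110:Mon 2111:Tue 2112:Thu✓ 2113:Fri✓ …(5 more)… 2119:Fri✓ 2120:Sun 2121:Mon 2122:Tue 2123:Wed 2124:Fri✓ 2125:Sat✓ 2126:Sun 2127:Mon 2128:Wed 2129:Thu✓ 2130:Fri✓ 2131:Sat✓ 2132:Mon 2133:Tue
Years with five Saturdays: 2101, 2102, 2103, 2107, 2108, 2112, 2113, 2114, 2118, 2119, 2124, 2125, 2129, 2130, 2131 → 15.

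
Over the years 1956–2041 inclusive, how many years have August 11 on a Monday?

Track August 11's weekday year by year (advancing +1, or +2 across a Feb 29):
  1956: Sat  1957: Sun (+1)  1958: Mon (+1) ✓  1959: Tue (+1)  1960: Thu (+2)
  1961: Fri (+1)  1962: Sat (+1)  1963: Sun (+1)  1964: Tue (+2)  1965: Wed (+1)
  1966: Thu (+1)  1967: Fri (+1)  1968: Sun (+2)  1969: Mon (+1) ✓  … (58 more years) …
  2028: Fri (+2)  2029: Sat (+1)  2030: Sun (+1)  2031: Mon (+1) ✓  2032: Wed (+2)
  2033: Thu (+1)  2034: Fri (+1)  2035: Sat (+1)  2036: Mon (+2) ✓  2037: Tue (+1)
  2038: Wed (+1)  2039: Thu (+1)  2040: Sat (+2)  2041: Sun (+1)
Monday years: 1958, 1969, 1975, 1980, 1986, 1997, 2003, 2008, 2014, 2025, 2031, 2036 — 12 in total.

12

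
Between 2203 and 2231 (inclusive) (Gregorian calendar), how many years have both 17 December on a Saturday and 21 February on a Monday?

Check each year's weekday for 17 December and 21 February:
  2203: Sat/Mon ✓  2204: Mon/Tue  2205: Tue/Thu  2206: Wed/Fri  2207: Thu/Sat  2208: Sat/Sun  2209: Sun/Tue  2210: Mon/Wed  2211: Tue/Thu  2212: Thu/Fri  2213: Fri/Sun  2214: Sat/Mon ✓  2215: Sun/Tue  2216: Tue/Wed  2217: Wed/Fri  2218: Thu/Sat  2219: Fri/Sun  2220: Sun/Mon  2221: Mon/Wed  2222: Tue/Thu  2223: Wed/Fri  2224: Fri/Sat  2225: Sat/Mon ✓  2226: Sun/Tue  2227: Mon/Wed  2228: Wed/Thu  2229: Thu/Sat  2230: Fri/Sun  2231: Sat/Mon ✓
Both conditions hold in: 2203, 2214, 2225, 2231 — 4.

4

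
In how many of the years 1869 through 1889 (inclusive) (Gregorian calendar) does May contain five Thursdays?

May has 31 days; it has five Thursdays when Thursday falls among the first (month-length − 28) days — i.e. when May 1 is one of Thursday/Wednesday/Tuesday.
May 1 by year: 1869:Sat 1870:Sun 1871:Mon 1872:Wed✓ 1873:Thu✓ 1874:Fri 1875:Sat 1876:Mon 1877:Tue✓ 1878:Wed✓ 1879:Thu✓ 1880:Sat 1881:Sun 1882:Mon 1883:Tue✓ 1884:Thu✓ 1885:Fri 1886:Sat 1887:Sun 1888:Tue✓ 1889:Wed✓
Years with five Thursdays: 1872, 1873, 1877, 1878, 1879, 1883, 1884, 1888, 1889 → 9.

9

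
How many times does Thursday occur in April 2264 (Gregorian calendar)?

4

April 2264 has 30 days and begins on Friday.
The first Thursday is April 7.
Thursdays fall on 7, 14, 21, 28 — that's 4.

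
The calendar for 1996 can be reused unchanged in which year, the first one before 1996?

Two years share a calendar iff Jan 1 falls on the same weekday and both are leap or both are common. 1996: Jan 1 is Monday, leap year.
1995: Jan 1 Sunday, common
1994: Jan 1 Saturday, common
1993: Jan 1 Friday, common
1992: Jan 1 Wednesday, leap
1991: Jan 1 Tuesday, common
1990: Jan 1 Monday, common
1989: Jan 1 Sunday, common
1988: Jan 1 Friday, leap
1987: Jan 1 Thursday, common
1986: Jan 1 Wednesday, common
1985: Jan 1 Tuesday, common
1984: Jan 1 Sunday, leap
1983: Jan 1 Saturday, common
1982: Jan 1 Friday, common
1981: Jan 1 Thursday, common
1980: Jan 1 Tuesday, leap
1979: Jan 1 Monday, common
1978: Jan 1 Sunday, common
1977: Jan 1 Saturday, common
1976: Jan 1 Thursday, leap
1975: Jan 1 Wednesday, common
1974: Jan 1 Tuesday, common
1973: Jan 1 Monday, common
1972: Jan 1 Saturday, leap
1971: Jan 1 Friday, common
1970: Jan 1 Thursday, common
1969: Jan 1 Wednesday, common
1968: Jan 1 Monday, leap
1968 matches on both conditions.

1968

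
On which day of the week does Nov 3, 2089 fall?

January 1, 2089 is a Saturday.
November 3 is day 307 of the year, i.e. 306 days after Jan 1.
306 mod 7 = 5, so advance 5 weekdays from Saturday: Thursday.

Thursday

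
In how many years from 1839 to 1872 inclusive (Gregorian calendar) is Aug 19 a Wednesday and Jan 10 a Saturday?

Check each year's weekday for Aug 19 and Jan 10:
  1839: Mon/Thu  1840: Wed/Fri  1841: Thu/Sun  1842: Fri/Mon  1843: Sat/Tue  1844: Mon/Wed  1845: Tue/Fri  1846: Wed/Sat ✓  1847: Thu/Sun  1848: Sat/Mon  1849: Sun/Wed  1850: Mon/Thu  1851: Tue/Fri  1852: Thu/Sat  …(6 more)…  1859: Fri/Mon  1860: Sun/Tue  1861: Mon/Thu  1862: Tue/Fri  1863: Wed/Sat ✓  1864: Fri/Sun  1865: Sat/Tue  1866: Sun/Wed  1867: Mon/Thu  1868: Wed/Fri  1869: Thu/Sun  1870: Fri/Mon  1871: Sat/Tue  1872: Mon/Wed
Both conditions hold in: 1846, 1857, 1863 — 3.

3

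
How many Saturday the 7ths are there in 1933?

Check the 7th of each month of 1933: Jan 7: Sat, Feb 7: Tue, Mar 7: Tue, Apr 7: Fri, May 7: Sun, Jun 7: Wed, Jul 7: Fri, Aug 7: Mon, Sep 7: Thu, Oct 7: Sat, Nov 7: Tue, Dec 7: Thu.
Saturday occurs in January, October — 2 months.

2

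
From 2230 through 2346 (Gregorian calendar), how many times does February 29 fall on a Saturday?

Leap years in 2230–2346: 28 of them.
Feb 29 weekday advances by 5 (mod 7) from one leap year to the next four years later (or differs when a century non-leap intervenes).
Leap-day weekdays: 2232:Wed 2236:Mon 2240:Sat✓ 2244:Thu 2248:Tue 2252:Sun 2256:Fri 2260:Wed 2264:Mon 2268:Sat✓ 2272:Thu 2276:Tue 2280:Sun 2284:Fri 2288:Wed 2292:Mon 2296:Sat✓ 2304:Mon 2308:Sat✓ 2312:Thu 2316:Tue 2320:Sun 2324:Fri 2328:Wed 2332:Mon 2336:Sat✓ 2340:Thu 2344:Tue
Saturday: 2240, 2268, 2296, 2308, 2336 → 5.

5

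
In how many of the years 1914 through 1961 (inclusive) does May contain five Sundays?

May has 31 days; it has five Sundays when Sunday falls among the first (month-length − 28) days — i.e. when May 1 is one of Sunday/Saturday/Friday.
May 1 by year: 1914:Fri✓ 1915:Sat✓ 1916:Mon 1917:Tue 1918:Wed 1919:Thu 1920:Sat✓ 1921:Sun✓ 1922:Mon 1923:Tue 1924:Thu 1925:Fri✓ 1926:Sat✓ 1927:Sun✓ 1928:Tue …(18 more)… 1947:Thu 1948:Sat✓ 1949:Sun✓ 1950:Mon 1951:Tue 1952:Thu 1953:Fri✓ 1954:Sat✓ 1955:Sun✓ 1956:Tue 1957:Wed 1958:Thu 1959:Fri✓ 1960:Sun✓ 1961:Mon
Years with five Sundays: 1914, 1915, 1920, 1921, 1925, 1926, 1927, 1931, 1932, 1936, 1937, 1938, 1942, 1943, 1948, 1949, 1953, 1954, 1955, 1959, 1960 → 21.

21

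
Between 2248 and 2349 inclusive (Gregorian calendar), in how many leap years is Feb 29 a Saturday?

Leap years in 2248–2349: 25 of them.
Feb 29 weekday advances by 5 (mod 7) from one leap year to the next four years later (or differs when a century non-leap intervenes).
Leap-day weekdays: 2248:Tue 2252:Sun 2256:Fri 2260:Wed 2264:Mon 2268:Sat✓ 2272:Thu 2276:Tue 2280:Sun 2284:Fri 2288:Wed 2292:Mon 2296:Sat✓ 2304:Mon 2308:Sat✓ 2312:Thu 2316:Tue 2320:Sun 2324:Fri 2328:Wed 2332:Mon 2336:Sat✓ 2340:Thu 2344:Tue 2348:Sun
Saturday: 2268, 2296, 2308, 2336 → 4.

4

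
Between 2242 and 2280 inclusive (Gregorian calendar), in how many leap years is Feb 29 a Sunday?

Leap years in 2242–2280: 10 of them.
Feb 29 weekday advances by 5 (mod 7) from one leap year to the next four years later (or differs when a century non-leap intervenes).
Leap-day weekdays: 2244:Thu 2248:Tue 2252:Sun✓ 2256:Fri 2260:Wed 2264:Mon 2268:Sat 2272:Thu 2276:Tue 2280:Sun✓
Sunday: 2252, 2280 → 2.

2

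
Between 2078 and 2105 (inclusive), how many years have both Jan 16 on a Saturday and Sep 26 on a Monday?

Check each year's weekday for Jan 16 and Sep 26:
  2078: Sun/Mon  2079: Mon/Tue  2080: Tue/Thu  2081: Thu/Fri  2082: Fri/Sat  2083: Sat/Sun  2084: Sun/Tue  2085: Tue/Wed  2086: Wed/Thu  2087: Thu/Fri  2088: Fri/Sun  2089: Sun/Mon  2090: Mon/Tue  2091: Tue/Wed  2092: Wed/Fri  2093: Fri/Sat  2094: Sat/Sun  2095: Sun/Mon  2096: Mon/Wed  2097: Wed/Thu  2098: Thu/Fri  2099: Fri/Sat  2100: Sat/Sun  2101: Sun/Mon  2102: Mon/Tue  2103: Tue/Wed  2104: Wed/Fri  2105: Fri/Sat
Both conditions hold in: no year — 0.

0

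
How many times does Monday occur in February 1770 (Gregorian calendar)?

4

February 1770 has 28 days and begins on Thursday.
The first Monday is February 5.
Mondays fall on 5, 12, 19, 26 — that's 4.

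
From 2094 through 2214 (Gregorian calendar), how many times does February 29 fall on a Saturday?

4

Leap years in 2094–2214: 28 of them.
Feb 29 weekday advances by 5 (mod 7) from one leap year to the next four years later (or differs when a century non-leap intervenes).
Leap-day weekdays: 2096:Wed 2104:Fri 2108:Wed 2112:Mon 2116:Sat✓ 2120:Thu 2124:Tue 2128:Sun 2132:Fri 2136:Wed 2140:Mon 2144:Sat✓ 2148:Thu 2152:Tue 2156:Sun 2160:Fri 2164:Wed 2168:Mon 2172:Sat✓ 2176:Thu 2180:Tue 2184:Sun 2188:Fri 2192:Wed 2196:Mon 2204:Wed 2208:Mon 2212:Sat✓
Saturday: 2116, 2144, 2172, 2212 → 4.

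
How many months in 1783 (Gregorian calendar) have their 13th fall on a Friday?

1

Check the 13th of each month of 1783: Jan 13: Mon, Feb 13: Thu, Mar 13: Thu, Apr 13: Sun, May 13: Tue, Jun 13: Fri, Jul 13: Sun, Aug 13: Wed, Sep 13: Sat, Oct 13: Mon, Nov 13: Thu, Dec 13: Sat.
Friday occurs in June — 1 month.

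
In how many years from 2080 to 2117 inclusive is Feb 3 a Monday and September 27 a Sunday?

1

Check each year's weekday for Feb 3 and September 27:
  2080: Sat/Fri  2081: Mon/Sat  2082: Tue/Sun  2083: Wed/Mon  2084: Thu/Wed  2085: Sat/Thu  2086: Sun/Fri  2087: Mon/Sat  2088: Tue/Mon  2089: Thu/Tue  2090: Fri/Wed  2091: Sat/Thu  2092: Sun/Sat  2093: Tue/Sun  …(10 more)…  2104: Sun/Sat  2105: Tue/Sun  2106: Wed/Mon  2107: Thu/Tue  2108: Fri/Thu  2109: Sun/Fri  2110: Mon/Sat  2111: Tue/Sun  2112: Wed/Tue  2113: Fri/Wed  2114: Sat/Thu  2115: Sun/Fri  2116: Mon/Sun ✓  2117: Wed/Mon
Both conditions hold in: 2116 — 1.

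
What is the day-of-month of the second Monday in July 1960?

July 1, 1960 is a Friday, so the first Monday is the 4th.
The second Monday is 4 + 7 = 11.

11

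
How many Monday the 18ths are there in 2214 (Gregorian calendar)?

2

Check the 18th of each month of 2214: Jan 18: Tue, Feb 18: Fri, Mar 18: Fri, Apr 18: Mon, May 18: Wed, Jun 18: Sat, Jul 18: Mon, Aug 18: Thu, Sep 18: Sun, Oct 18: Tue, Nov 18: Fri, Dec 18: Sun.
Monday occurs in April, July — 2 months.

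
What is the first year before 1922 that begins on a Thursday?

1920

Jan 1 advances by 2 weekdays after a leap year and by 1 after a common year.
1922: Jan 1 is Sunday.
1921: Saturday
1920: Thursday (leap)
1920 begins on a Thursday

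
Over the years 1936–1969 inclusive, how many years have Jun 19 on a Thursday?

5

Track Jun 19's weekday year by year (advancing +1, or +2 across a Feb 29):
  1936: Fri  1937: Sat (+1)  1938: Sun (+1)  1939: Mon (+1)  1940: Wed (+2)
  1941: Thu (+1) ✓  1942: Fri (+1)  1943: Sat (+1)  1944: Mon (+2)  1945: Tue (+1)
  1946: Wed (+1)  1947: Thu (+1) ✓  1948: Sat (+2)  1949: Sun (+1)  … (6 more years) …
  1956: Tue (+2)  1957: Wed (+1)  1958: Thu (+1) ✓  1959: Fri (+1)  1960: Sun (+2)
  1961: Mon (+1)  1962: Tue (+1)  1963: Wed (+1)  1964: Fri (+2)  1965: Sat (+1)
  1966: Sun (+1)  1967: Mon (+1)  1968: Wed (+2)  1969: Thu (+1) ✓
Thursday years: 1941, 1947, 1952, 1958, 1969 — 5 in total.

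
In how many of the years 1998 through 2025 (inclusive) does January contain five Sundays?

January has 31 days; it has five Sundays when Sunday falls among the first (month-length − 28) days — i.e. when January 1 is one of Sunday/Saturday/Friday.
January 1 by year: 1998:Thu 1999:Fri✓ 2000:Sat✓ 2001:Mon 2002:Tue 2003:Wed 2004:Thu 2005:Sat✓ 2006:Sun✓ 2007:Mon 2008:Tue 2009:Thu 2010:Fri✓ 2011:Sat✓ 2012:Sun✓ 2013:Tue 2014:Wed 2015:Thu 2016:Fri✓ 2017:Sun✓ 2018:Mon 2019:Tue 2020:Wed 2021:Fri✓ 2022:Sat✓ 2023:Sun✓ 2024:Mon 2025:Wed
Years with five Sundays: 1999, 2000, 2005, 2006, 2010, 2011, 2012, 2016, 2017, 2021, 2022, 2023 → 12.

12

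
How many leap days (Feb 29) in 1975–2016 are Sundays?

2

Leap years in 1975–2016: 11 of them.
Feb 29 weekday advances by 5 (mod 7) from one leap year to the next four years later (or differs when a century non-leap intervenes).
Leap-day weekdays: 1976:Sun✓ 1980:Fri 1984:Wed 1988:Mon 1992:Sat 1996:Thu 2000:Tue 2004:Sun✓ 2008:Fri 2012:Wed 2016:Mon
Sunday: 1976, 2004 → 2.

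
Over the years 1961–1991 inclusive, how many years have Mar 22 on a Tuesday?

Track Mar 22's weekday year by year (advancing +1, or +2 across a Feb 29):
  1961: Wed  1962: Thu (+1)  1963: Fri (+1)  1964: Sun (+2)  1965: Mon (+1)
  1966: Tue (+1) ✓  1967: Wed (+1)  1968: Fri (+2)  1969: Sat (+1)  1970: Sun (+1)
  1971: Mon (+1)  1972: Wed (+2)  1973: Thu (+1)  1974: Fri (+1)  … (3 more years) …
  1978: Wed (+1)  1979: Thu (+1)  1980: Sat (+2)  1981: Sun (+1)  1982: Mon (+1)
  1983: Tue (+1) ✓  1984: Thu (+2)  1985: Fri (+1)  1986: Sat (+1)  1987: Sun (+1)
  1988: Tue (+2) ✓  1989: Wed (+1)  1990: Thu (+1)  1991: Fri (+1)
Tuesday years: 1966, 1977, 1983, 1988 — 4 in total.

4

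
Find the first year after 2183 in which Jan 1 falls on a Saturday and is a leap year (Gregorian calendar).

Jan 1 advances by 2 weekdays after a leap year and by 1 after a common year.
2183: Jan 1 is Wednesday.
2184: Thursday (leap)
2185: Saturday
2186: Sunday
2187: Monday
2188: Tuesday (leap)
2189: Thursday
2190: Friday
2191: Saturday
2192: Sunday (leap)
2193: Tuesday
2194: Wednesday
2195: Thursday
2196: Friday (leap)
2197: Sunday
2198: Monday
2199: Tuesday
2200: Wednesday
2201: Thursday
2202: Friday
2203: Saturday
2204: Sunday (leap)
2205: Tuesday
2206: Wednesday
2207: Thursday
2208: Friday (leap)
2209: Sunday
2210: Monday
2211: Tuesday
2212: Wednesday (leap)
2213: Friday
2214: Saturday
2215: Sunday
2216: Monday (leap)
2217: Wednesday
2218: Thursday
2219: Friday
2220: Saturday (leap)
2220 begins on a Saturday and is a leap year.

2220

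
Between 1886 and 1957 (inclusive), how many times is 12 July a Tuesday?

11

Track 12 July's weekday year by year (advancing +1, or +2 across a Feb 29):
  1886: Mon  1887: Tue (+1) ✓  1888: Thu (+2)  1889: Fri (+1)  1890: Sat (+1)
  1891: Sun (+1)  1892: Tue (+2) ✓  1893: Wed (+1)  1894: Thu (+1)  1895: Fri (+1)
  1896: Sun (+2)  1897: Mon (+1)  1898: Tue (+1) ✓  1899: Wed (+1)  … (44 more years) …
  1944: Wed (+2)  1945: Thu (+1)  1946: Fri (+1)  1947: Sat (+1)  1948: Mon (+2)
  1949: Tue (+1) ✓  1950: Wed (+1)  1951: Thu (+1)  1952: Sat (+2)  1953: Sun (+1)
  1954: Mon (+1)  1955: Tue (+1) ✓  1956: Thu (+2)  1957: Fri (+1)
Tuesday years: 1887, 1892, 1898, 1904, 1910, 1921, 1927, 1932, 1938, 1949, 1955 — 11 in total.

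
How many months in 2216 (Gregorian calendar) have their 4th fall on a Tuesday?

Check the 4th of each month of 2216: Jan 4: Thu, Feb 4: Sun, Mar 4: Mon, Apr 4: Thu, May 4: Sat, Jun 4: Tue, Jul 4: Thu, Aug 4: Sun, Sep 4: Wed, Oct 4: Fri, Nov 4: Mon, Dec 4: Wed.
Tuesday occurs in June — 1 month.

1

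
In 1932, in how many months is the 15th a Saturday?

1

Check the 15th of each month of 1932: Jan 15: Fri, Feb 15: Mon, Mar 15: Tue, Apr 15: Fri, May 15: Sun, Jun 15: Wed, Jul 15: Fri, Aug 15: Mon, Sep 15: Thu, Oct 15: Sat, Nov 15: Tue, Dec 15: Thu.
Saturday occurs in October — 1 month.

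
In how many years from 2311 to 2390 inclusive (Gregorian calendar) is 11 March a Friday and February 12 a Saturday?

Check each year's weekday for 11 March and February 12:
  2311: Sat/Sun  2312: Mon/Mon  2313: Tue/Wed  2314: Wed/Thu  2315: Thu/Fri  2316: Sat/Sat  2317: Sun/Mon  2318: Mon/Tue  2319: Tue/Wed  2320: Thu/Thu  2321: Fri/Sat ✓  2322: Sat/Sun  2323: Sun/Mon  2324: Tue/Tue  …(52 more)…  2377: Fri/Sat ✓  2378: Sat/Sun  2379: Sun/Mon  2380: Tue/Tue  2381: Wed/Thu  2382: Thu/Fri  2383: Fri/Sat ✓  2384: Sun/Sun  2385: Mon/Tue  2386: Tue/Wed  2387: Wed/Thu  2388: Fri/Fri  2389: Sat/Sun  2390: Sun/Mon
Both conditions hold in: 2321, 2327, 2338, 2349, 2355, 2366, 2377, 2383 — 8.

8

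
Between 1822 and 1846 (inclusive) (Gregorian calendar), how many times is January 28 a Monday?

Track January 28's weekday year by year (advancing +1, or +2 across a Feb 29):
  1822: Mon ✓  1823: Tue (+1)  1824: Wed (+1)  1825: Fri (+2)  1826: Sat (+1)
  1827: Sun (+1)  1828: Mon (+1) ✓  1829: Wed (+2)  1830: Thu (+1)  1831: Fri (+1)
  1832: Sat (+1)  1833: Mon (+2) ✓  1834: Tue (+1)  1835: Wed (+1)  1836: Thu (+1)
  1837: Sat (+2)  1838: Sun (+1)  1839: Mon (+1) ✓  1840: Tue (+1)  1841: Thu (+2)
  1842: Fri (+1)  1843: Sat (+1)  1844: Sun (+1)  1845: Tue (+2)  1846: Wed (+1)
Monday years: 1822, 1828, 1833, 1839 — 4 in total.

4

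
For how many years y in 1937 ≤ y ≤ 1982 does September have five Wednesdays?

September has 30 days; it has five Wednesdays when Wednesday falls among the first (month-length − 28) days — i.e. when September 1 is one of Wednesday/Tuesday.
September 1 by year: 1937:Wed✓ 1938:Thu 1939:Fri 1940:Sun 1941:Mon 1942:Tue✓ 1943:Wed✓ 1944:Fri 1945:Sat 1946:Sun 1947:Mon 1948:Wed✓ 1949:Thu 1950:Fri 1951:Sat …(16 more)… 1968:Sun 1969:Mon 1970:Tue✓ 1971:Wed✓ 1972:Fri 1973:Sat 1974:Sun 1975:Mon 1976:Wed✓ 1977:Thu 1978:Fri 1979:Sat 1980:Mon 1981:Tue✓ 1982:Wed✓
Years with five Wednesdays: 1937, 1942, 1943, 1948, 1953, 1954, 1959, 1964, 1965, 1970, 1971, 1976, 1981, 1982 → 14.

14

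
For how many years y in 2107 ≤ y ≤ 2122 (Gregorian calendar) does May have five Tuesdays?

7

May has 31 days; it has five Tuesdays when Tuesday falls among the first (month-length − 28) days — i.e. when May 1 is one of Tuesday/Monday/Sunday.
May 1 by year: 2107:Sun✓ 2108:Tue✓ 2109:Wed 2110:Thu 2111:Fri 2112:Sun✓ 2113:Mon✓ 2114:Tue✓ 2115:Wed 2116:Fri 2117:Sat 2118:Sun✓ 2119:Mon✓ 2120:Wed 2121:Thu 2122:Fri
Years with five Tuesdays: 2107, 2108, 2112, 2113, 2114, 2118, 2119 → 7.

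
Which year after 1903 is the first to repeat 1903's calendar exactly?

1914

Two years share a calendar iff Jan 1 falls on the same weekday and both are leap or both are common. 1903: Jan 1 is Thursday, common year.
1904: Jan 1 Friday, leap
1905: Jan 1 Sunday, common
1906: Jan 1 Monday, common
1907: Jan 1 Tuesday, common
1908: Jan 1 Wednesday, leap
1909: Jan 1 Friday, common
1910: Jan 1 Saturday, common
1911: Jan 1 Sunday, common
1912: Jan 1 Monday, leap
1913: Jan 1 Wednesday, common
1914: Jan 1 Thursday, common
1914 matches on both conditions.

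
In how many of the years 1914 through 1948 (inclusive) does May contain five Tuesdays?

14

May has 31 days; it has five Tuesdays when Tuesday falls among the first (month-length − 28) days — i.e. when May 1 is one of Tuesday/Monday/Sunday.
May 1 by year: 1914:Fri 1915:Sat 1916:Mon✓ 1917:Tue✓ 1918:Wed 1919:Thu 1920:Sat 1921:Sun✓ 1922:Mon✓ 1923:Tue✓ 1924:Thu 1925:Fri 1926:Sat 1927:Sun✓ 1928:Tue✓ …(5 more)… 1934:Tue✓ 1935:Wed 1936:Fri 1937:Sat 1938:Sun✓ 1939:Mon✓ 1940:Wed 1941:Thu 1942:Fri 1943:Sat 1944:Mon✓ 1945:Tue✓ 1946:Wed 1947:Thu 1948:Sat
Years with five Tuesdays: 1916, 1917, 1921, 1922, 1923, 1927, 1928, 1932, 1933, 1934, 1938, 1939, 1944, 1945 → 14.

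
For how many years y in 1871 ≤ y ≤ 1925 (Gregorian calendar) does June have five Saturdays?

16

June has 30 days; it has five Saturdays when Saturday falls among the first (month-length − 28) days — i.e. when June 1 is one of Saturday/Friday.
June 1 by year: 1871:Thu 1872:Sat✓ 1873:Sun 1874:Mon 1875:Tue 1876:Thu 1877:Fri✓ 1878:Sat✓ 1879:Sun 1880:Tue 1881:Wed 1882:Thu 1883:Fri✓ 1884:Sun 1885:Mon …(25 more)… 1911:Thu 1912:Sat✓ 1913:Sun 1914:Mon 1915:Tue 1916:Thu 1917:Fri✓ 1918:Sat✓ 1919:Sun 1920:Tue 1921:Wed 1922:Thu 1923:Fri✓ 1924:Sun 1925:Mon
Years with five Saturdays: 1872, 1877, 1878, 1883, 1888, 1889, 1894, 1895, 1900, 1901, 1906, 1907, 1912, 1917, 1918, 1923 → 16.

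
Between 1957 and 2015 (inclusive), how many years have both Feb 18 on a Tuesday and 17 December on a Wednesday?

Check each year's weekday for Feb 18 and 17 December:
  1957: Mon/Tue  1958: Tue/Wed ✓  1959: Wed/Thu  1960: Thu/Sat  1961: Sat/Sun  1962: Sun/Mon  1963: Mon/Tue  1964: Tue/Thu  1965: Thu/Fri  1966: Fri/Sat  1967: Sat/Sun  1968: Sun/Tue  1969: Tue/Wed ✓  1970: Wed/Thu  …(31 more)…  2002: Mon/Tue  2003: Tue/Wed ✓  2004: Wed/Fri  2005: Fri/Sat  2006: Sat/Sun  2007: Sun/Mon  2008: Mon/Wed  2009: Wed/Thu  2010: Thu/Fri  2011: Fri/Sat  2012: Sat/Mon  2013: Mon/Tue  2014: Tue/Wed ✓  2015: Wed/Thu
Both conditions hold in: 1958, 1969, 1975, 1986, 1997, 2003, 2014 — 7.

7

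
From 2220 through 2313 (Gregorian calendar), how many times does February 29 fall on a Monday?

Leap years in 2220–2313: 23 of them.
Feb 29 weekday advances by 5 (mod 7) from one leap year to the next four years later (or differs when a century non-leap intervenes).
Leap-day weekdays: 2220:Tue 2224:Sun 2228:Fri 2232:Wed 2236:Mon✓ 2240:Sat 2244:Thu 2248:Tue 2252:Sun 2256:Fri 2260:Wed 2264:Mon✓ 2268:Sat 2272:Thu 2276:Tue 2280:Sun 2284:Fri 2288:Wed 2292:Mon✓ 2296:Sat 2304:Mon✓ 2308:Sat 2312:Thu
Monday: 2236, 2264, 2292, 2304 → 4.

4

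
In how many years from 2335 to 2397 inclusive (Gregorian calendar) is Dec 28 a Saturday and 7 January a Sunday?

3

Check each year's weekday for Dec 28 and 7 January:
  2335: Sat/Mon  2336: Mon/Tue  2337: Tue/Thu  2338: Wed/Fri  2339: Thu/Sat  2340: Sat/Sun ✓  2341: Sun/Tue  2342: Mon/Wed  2343: Tue/Thu  2344: Thu/Fri  2345: Fri/Sun  2346: Sat/Mon  2347: Sun/Tue  2348: Tue/Wed  …(35 more)…  2384: Fri/Sat  2385: Sat/Mon  2386: Sun/Tue  2387: Mon/Wed  2388: Wed/Thu  2389: Thu/Sat  2390: Fri/Sun  2391: Sat/Mon  2392: Mon/Tue  2393: Tue/Thu  2394: Wed/Fri  2395: Thu/Sat  2396: Sat/Sun ✓  2397: Sun/Tue
Both conditions hold in: 2340, 2368, 2396 — 3.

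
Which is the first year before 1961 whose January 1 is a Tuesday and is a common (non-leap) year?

1957

Jan 1 advances by 2 weekdays after a leap year and by 1 after a common year.
1961: Jan 1 is Sunday.
1960: Friday (leap)
1959: Thursday
1958: Wednesday
1957: Tuesday
1957 begins on a Tuesday and is a common year.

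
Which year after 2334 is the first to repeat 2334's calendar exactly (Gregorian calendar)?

Two years share a calendar iff Jan 1 falls on the same weekday and both are leap or both are common. 2334: Jan 1 is Monday, common year.
2335: Jan 1 Tuesday, common
2336: Jan 1 Wednesday, leap
2337: Jan 1 Friday, common
2338: Jan 1 Saturday, common
2339: Jan 1 Sunday, common
2340: Jan 1 Monday, leap
2341: Jan 1 Wednesday, common
2342: Jan 1 Thursday, common
2343: Jan 1 Friday, common
2344: Jan 1 Saturday, leap
2345: Jan 1 Monday, common
2345 matches on both conditions.

2345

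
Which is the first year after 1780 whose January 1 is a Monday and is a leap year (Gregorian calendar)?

1816

Jan 1 advances by 2 weekdays after a leap year and by 1 after a common year.
1780: Jan 1 is Saturday (leap).
1781: Monday
1782: Tuesday
1783: Wednesday
1784: Thursday (leap)
1785: Saturday
1786: Sunday
1787: Monday
1788: Tuesday (leap)
1789: Thursday
1790: Friday
1791: Saturday
1792: Sunday (leap)
1793: Tuesday
1794: Wednesday
1795: Thursday
1796: Friday (leap)
1797: Sunday
1798: Monday
1799: Tuesday
1800: Wednesday
1801: Thursday
1802: Friday
1803: Saturday
1804: Sunday (leap)
1805: Tuesday
1806: Wednesday
1807: Thursday
1808: Friday (leap)
1809: Sunday
1810: Monday
1811: Tuesday
1812: Wednesday (leap)
1813: Friday
1814: Saturday
1815: Sunday
1816: Monday (leap)
1816 begins on a Monday and is a leap year.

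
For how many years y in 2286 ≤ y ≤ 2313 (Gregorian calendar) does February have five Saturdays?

2

February has 28 days (29 in leap years); it has five Saturdays when Saturday falls among the first (month-length − 28) days — i.e. when February 1 is Saturday in a leap year (never in a common year).
February 1 by year: 2286:Mon 2287:Tue 2288:Wed 2289:Fri 2290:Sat 2291:Sun 2292:Mon 2293:Wed 2294:Thu 2295:Fri 2296:Sat✓ 2297:Mon 2298:Tue 2299:Wed 2300:Thu 2301:Fri 2302:Sat 2303:Sun 2304:Mon 2305:Wed 2306:Thu 2307:Fri 2308:Sat✓ 2309:Mon 2310:Tue 2311:Wed 2312:Thu 2313:Sat
Years with five Saturdays: 2296, 2308 → 2.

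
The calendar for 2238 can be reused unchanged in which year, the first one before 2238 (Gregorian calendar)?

Two years share a calendar iff Jan 1 falls on the same weekday and both are leap or both are common. 2238: Jan 1 is Monday, common year.
2237: Jan 1 Sunday, common
2236: Jan 1 Friday, leap
2235: Jan 1 Thursday, common
2234: Jan 1 Wednesday, common
2233: Jan 1 Tuesday, common
2232: Jan 1 Sunday, leap
2231: Jan 1 Saturday, common
2230: Jan 1 Friday, common
2229: Jan 1 Thursday, common
2228: Jan 1 Tuesday, leap
2227: Jan 1 Monday, common
2227 matches on both conditions.

2227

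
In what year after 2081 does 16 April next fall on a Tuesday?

From one year to the next, a fixed date's weekday advances by 1, or by 2 when a Feb 29 lies between the two dates.
2081: April 16 is Wednesday.
2082: Thursday (+1)
2083: Friday (+1)
2084: Sunday (+2)
2085: Monday (+1)
2086: Tuesday (+1)
16 April falls on a Tuesday in 2086.

2086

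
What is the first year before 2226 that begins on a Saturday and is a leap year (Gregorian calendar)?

2220

Jan 1 advances by 2 weekdays after a leap year and by 1 after a common year.
2226: Jan 1 is Sunday.
2225: Saturday
2224: Thursday (leap)
2223: Wednesday
2222: Tuesday
2221: Monday
2220: Saturday (leap)
2220 begins on a Saturday and is a leap year.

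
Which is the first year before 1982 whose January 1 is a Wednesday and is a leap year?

Jan 1 advances by 2 weekdays after a leap year and by 1 after a common year.
1982: Jan 1 is Friday.
1981: Thursday
1980: Tuesday (leap)
1979: Monday
1978: Sunday
1977: Saturday
1976: Thursday (leap)
1975: Wednesday
1974: Tuesday
1973: Monday
1972: Saturday (leap)
1971: Friday
1970: Thursday
1969: Wednesday
1968: Monday (leap)
1967: Sunday
1966: Saturday
1965: Friday
1964: Wednesday (leap)
1964 begins on a Wednesday and is a leap year.

1964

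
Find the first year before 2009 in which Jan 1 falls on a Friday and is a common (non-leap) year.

Jan 1 advances by 2 weekdays after a leap year and by 1 after a common year.
2009: Jan 1 is Thursday.
2008: Tuesday (leap)
2007: Monday
2006: Sunday
2005: Saturday
2004: Thursday (leap)
2003: Wednesday
2002: Tuesday
2001: Monday
2000: Saturday (leap)
1999: Friday
1999 begins on a Friday and is a common year.

1999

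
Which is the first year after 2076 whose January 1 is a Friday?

2077

Jan 1 advances by 2 weekdays after a leap year and by 1 after a common year.
2076: Jan 1 is Wednesday (leap).
2077: Friday
2077 begins on a Friday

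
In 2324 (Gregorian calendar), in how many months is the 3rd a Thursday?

3

Check the 3rd of each month of 2324: Jan 3: Thu, Feb 3: Sun, Mar 3: Mon, Apr 3: Thu, May 3: Sat, Jun 3: Tue, Jul 3: Thu, Aug 3: Sun, Sep 3: Wed, Oct 3: Fri, Nov 3: Mon, Dec 3: Wed.
Thursday occurs in January, April, July — 3 months.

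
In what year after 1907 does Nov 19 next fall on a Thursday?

1908

From one year to the next, a fixed date's weekday advances by 1, or by 2 when a Feb 29 lies between the two dates.
1907: November 19 is Tuesday.
1908: Thursday (+2)
Nov 19 falls on a Thursday in 1908.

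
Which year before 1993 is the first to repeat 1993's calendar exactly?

Two years share a calendar iff Jan 1 falls on the same weekday and both are leap or both are common. 1993: Jan 1 is Friday, common year.
1992: Jan 1 Wednesday, leap
1991: Jan 1 Tuesday, common
1990: Jan 1 Monday, common
1989: Jan 1 Sunday, common
1988: Jan 1 Friday, leap
1987: Jan 1 Thursday, common
1986: Jan 1 Wednesday, common
1985: Jan 1 Tuesday, common
1984: Jan 1 Sunday, leap
1983: Jan 1 Saturday, common
1982: Jan 1 Friday, common
1982 matches on both conditions.

1982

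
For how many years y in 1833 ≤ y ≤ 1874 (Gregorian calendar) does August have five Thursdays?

18

August has 31 days; it has five Thursdays when Thursday falls among the first (month-length − 28) days — i.e. when August 1 is one of Thursday/Wednesday/Tuesday.
August 1 by year: 1833:Thu✓ 1834:Fri 1835:Sat 1836:Mon 1837:Tue✓ 1838:Wed✓ 1839:Thu✓ 1840:Sat 1841:Sun 1842:Mon 1843:Tue✓ 1844:Thu✓ 1845:Fri 1846:Sat 1847:Sun …(12 more)… 1860:Wed✓ 1861:Thu✓ 1862:Fri 1863:Sat 1864:Mon 1865:Tue✓ 1866:Wed✓ 1867:Thu✓ 1868:Sat 1869:Sun 1870:Mon 1871:Tue✓ 1872:Thu✓ 1873:Fri 1874:Sat
Years with five Thursdays: 1833, 1837, 1838, 1839, 1843, 1844, 1848, 1849, 1850, 1854, 1855, 1860, 1861, 1865, 1866, 1867, 1871, 1872 → 18.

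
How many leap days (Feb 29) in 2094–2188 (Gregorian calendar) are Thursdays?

Leap years in 2094–2188: 23 of them.
Feb 29 weekday advances by 5 (mod 7) from one leap year to the next four years later (or differs when a century non-leap intervenes).
Leap-day weekdays: 2096:Wed 2104:Fri 2108:Wed 2112:Mon 2116:Sat 2120:Thu✓ 2124:Tue 2128:Sun 2132:Fri 2136:Wed 2140:Mon 2144:Sat 2148:Thu✓ 2152:Tue 2156:Sun 2160:Fri 2164:Wed 2168:Mon 2172:Sat 2176:Thu✓ 2180:Tue 2184:Sun 2188:Fri
Thursday: 2120, 2148, 2176 → 3.

3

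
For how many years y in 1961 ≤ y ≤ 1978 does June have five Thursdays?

6

June has 30 days; it has five Thursdays when Thursday falls among the first (month-length − 28) days — i.e. when June 1 is one of Thursday/Wednesday.
June 1 by year: 1961:Thu✓ 1962:Fri 1963:Sat 1964:Mon 1965:Tue 1966:Wed✓ 1967:Thu✓ 1968:Sat 1969:Sun 1970:Mon 1971:Tue 1972:Thu✓ 1973:Fri 1974:Sat 1975:Sun 1976:Tue 1977:Wed✓ 1978:Thu✓
Years with five Thursdays: 1961, 1966, 1967, 1972, 1977, 1978 → 6.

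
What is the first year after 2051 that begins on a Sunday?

Jan 1 advances by 2 weekdays after a leap year and by 1 after a common year.
2051: Jan 1 is Sunday.
2052: Monday (leap)
2053: Wednesday
2054: Thursday
2055: Friday
2056: Saturday (leap)
2057: Monday
2058: Tuesday
2059: Wednesday
2060: Thursday (leap)
2061: Saturday
2062: Sunday
2062 begins on a Sunday

2062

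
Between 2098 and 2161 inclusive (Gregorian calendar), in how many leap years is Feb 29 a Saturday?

Leap years in 2098–2161: 15 of them.
Feb 29 weekday advances by 5 (mod 7) from one leap year to the next four years later (or differs when a century non-leap intervenes).
Leap-day weekdays: 2104:Fri 2108:Wed 2112:Mon 2116:Sat✓ 2120:Thu 2124:Tue 2128:Sun 2132:Fri 2136:Wed 2140:Mon 2144:Sat✓ 2148:Thu 2152:Tue 2156:Sun 2160:Fri
Saturday: 2116, 2144 → 2.

2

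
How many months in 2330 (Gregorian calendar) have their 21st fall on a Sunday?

Check the 21st of each month of 2330: Jan 21: Tue, Feb 21: Fri, Mar 21: Fri, Apr 21: Mon, May 21: Wed, Jun 21: Sat, Jul 21: Mon, Aug 21: Thu, Sep 21: Sun, Oct 21: Tue, Nov 21: Fri, Dec 21: Sun.
Sunday occurs in September, December — 2 months.

2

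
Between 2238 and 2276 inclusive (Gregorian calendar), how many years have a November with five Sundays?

11

November has 30 days; it has five Sundays when Sunday falls among the first (month-length − 28) days — i.e. when November 1 is one of Sunday/Saturday.
November 1 by year: 2238:Thu 2239:Fri 2240:Sun✓ 2241:Mon 2242:Tue 2243:Wed 2244:Fri 2245:Sat✓ 2246:Sun✓ 2247:Mon 2248:Wed 2249:Thu 2250:Fri 2251:Sat✓ 2252:Mon …(9 more)… 2262:Sat✓ 2263:Sun✓ 2264:Tue 2265:Wed 2266:Thu 2267:Fri 2268:Sun✓ 2269:Mon 2270:Tue 2271:Wed 2272:Fri 2273:Sat✓ 2274:Sun✓ 2275:Mon 2276:Wed
Years with five Sundays: 2240, 2245, 2246, 2251, 2256, 2257, 2262, 2263, 2268, 2273, 2274 → 11.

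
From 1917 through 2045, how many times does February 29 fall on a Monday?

5

Leap years in 1917–2045: 32 of them.
Feb 29 weekday advances by 5 (mod 7) from one leap year to the next four years later (or differs when a century non-leap intervenes).
Leap-day weekdays: 1920:Sun 1924:Fri 1928:Wed 1932:Mon✓ 1936:Sat 1940:Thu 1944:Tue 1948:Sun 1952:Fri 1956:Wed 1960:Mon✓ 1964:Sat 1968:Thu …(6 more)… 1996:Thu 2000:Tue 2004:Sun 2008:Fri 2012:Wed 2016:Mon✓ 2020:Sat 2024:Thu 2028:Tue 2032:Sun 2036:Fri 2040:Wed 2044:Mon✓
Monday: 1932, 1960, 1988, 2016, 2044 → 5.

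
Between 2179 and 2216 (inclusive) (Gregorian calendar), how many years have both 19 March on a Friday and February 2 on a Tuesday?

4

Check each year's weekday for 19 March and February 2:
  2179: Fri/Tue ✓  2180: Sun/Wed  2181: Mon/Fri  2182: Tue/Sat  2183: Wed/Sun  2184: Fri/Mon  2185: Sat/Wed  2186: Sun/Thu  2187: Mon/Fri  2188: Wed/Sat  2189: Thu/Mon  2190: Fri/Tue ✓  2191: Sat/Wed  2192: Mon/Thu  …(10 more)…  2203: Sat/Wed  2204: Mon/Thu  2205: Tue/Sat  2206: Wed/Sun  2207: Thu/Mon  2208: Sat/Tue  2209: Sun/Thu  2210: Mon/Fri  2211: Tue/Sat  2212: Thu/Sun  2213: Fri/Tue ✓  2214: Sat/Wed  2215: Sun/Thu  2216: Tue/Fri
Both conditions hold in: 2179, 2190, 2202, 2213 — 4.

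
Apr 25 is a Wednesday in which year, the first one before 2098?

2096

From one year to the next, a fixed date's weekday advances by 1, or by 2 when a Feb 29 lies between the two dates.
2098: April 25 is Friday.
2097: Thursday (−1)
2096: Wednesday (−1)
Apr 25 falls on a Wednesday in 2096.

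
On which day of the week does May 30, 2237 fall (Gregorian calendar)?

January 1, 2237 is a Sunday.
May 30 is day 150 of the year, i.e. 149 days after Jan 1.
149 mod 7 = 2, so advance 2 weekdays from Sunday: Tuesday.

Tuesday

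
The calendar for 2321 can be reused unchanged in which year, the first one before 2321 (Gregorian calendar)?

2310

Two years share a calendar iff Jan 1 falls on the same weekday and both are leap or both are common. 2321: Jan 1 is Saturday, common year.
2320: Jan 1 Thursday, leap
2319: Jan 1 Wednesday, common
2318: Jan 1 Tuesday, common
2317: Jan 1 Monday, common
2316: Jan 1 Saturday, leap
2315: Jan 1 Friday, common
2314: Jan 1 Thursday, common
2313: Jan 1 Wednesday, common
2312: Jan 1 Monday, leap
2311: Jan 1 Sunday, common
2310: Jan 1 Saturday, common
2310 matches on both conditions.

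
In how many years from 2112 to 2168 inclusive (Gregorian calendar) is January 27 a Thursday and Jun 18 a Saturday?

Check each year's weekday for January 27 and Jun 18:
  2112: Wed/Sat  2113: Fri/Sun  2114: Sat/Mon  2115: Sun/Tue  2116: Mon/Thu  2117: Wed/Fri  2118: Thu/Sat ✓  2119: Fri/Sun  2120: Sat/Tue  2121: Mon/Wed  2122: Tue/Thu  2123: Wed/Fri  2124: Thu/Sun  2125: Sat/Mon  …(29 more)…  2155: Mon/Wed  2156: Tue/Fri  2157: Thu/Sat ✓  2158: Fri/Sun  2159: Sat/Mon  2160: Sun/Wed  2161: Tue/Thu  2162: Wed/Fri  2163: Thu/Sat ✓  2164: Fri/Mon  2165: Sun/Tue  2166: Mon/Wed  2167: Tue/Thu  2168: Wed/Sat
Both conditions hold in: 2118, 2129, 2135, 2146, 2157, 2163 — 6.

6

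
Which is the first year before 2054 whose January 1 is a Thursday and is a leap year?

2032

Jan 1 advances by 2 weekdays after a leap year and by 1 after a common year.
2054: Jan 1 is Thursday.
2053: Wednesday
2052: Monday (leap)
2051: Sunday
2050: Saturday
2049: Friday
2048: Wednesday (leap)
2047: Tuesday
2046: Monday
2045: Sunday
2044: Friday (leap)
2043: Thursday
2042: Wednesday
2041: Tuesday
2040: Sunday (leap)
2039: Saturday
2038: Friday
2037: Thursday
2036: Tuesday (leap)
2035: Monday
2034: Sunday
2033: Saturday
2032: Thursday (leap)
2032 begins on a Thursday and is a leap year.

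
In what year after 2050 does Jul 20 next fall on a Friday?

From one year to the next, a fixed date's weekday advances by 1, or by 2 when a Feb 29 lies between the two dates.
2050: July 20 is Wednesday.
2051: Thursday (+1)
2052: Saturday (+2)
2053: Sunday (+1)
2054: Monday (+1)
2055: Tuesday (+1)
2056: Thursday (+2)
2057: Friday (+1)
Jul 20 falls on a Friday in 2057.

2057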